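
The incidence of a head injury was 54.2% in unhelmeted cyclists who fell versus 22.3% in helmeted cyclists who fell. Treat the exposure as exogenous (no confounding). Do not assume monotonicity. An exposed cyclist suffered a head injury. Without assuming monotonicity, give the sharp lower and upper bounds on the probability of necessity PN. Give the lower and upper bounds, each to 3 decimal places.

0.589 ≤ PN ≤ 1.000

p₁ = 0.542, p₀ = 0.223.
Under exogeneity alone the bounds on PN are max{0,(p₁−p₀)/p₁} ≤ PN ≤ min{1,(1−p₀)/p₁}.
  lower = (p₁ − p₀)/p₁ = 0.319 / 0.542 ≈ 0.5886
  upper = min{1, (1 − p₀)/p₁} = 0.777 / 0.542 ≈ 1.4336 → capped at 1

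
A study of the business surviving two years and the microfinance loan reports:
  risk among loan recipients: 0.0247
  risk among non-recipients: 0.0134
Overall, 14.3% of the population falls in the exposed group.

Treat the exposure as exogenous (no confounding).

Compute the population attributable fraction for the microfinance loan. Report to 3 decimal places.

Let p₁ = 0.0247, p₀ = 0.0134.
Overall risk P(Y=1) = π·p₁ + (1−π)·p₀ = 0.143×0.0247 + 0.857×0.0134 = 0.015016.
Under exogeneity, PAF = [P(Y=1) − p₀] / P(Y=1).
PAF = (0.015016 − 0.0134) / 0.015016 ≈ 0.1076

PAF ≈ 0.108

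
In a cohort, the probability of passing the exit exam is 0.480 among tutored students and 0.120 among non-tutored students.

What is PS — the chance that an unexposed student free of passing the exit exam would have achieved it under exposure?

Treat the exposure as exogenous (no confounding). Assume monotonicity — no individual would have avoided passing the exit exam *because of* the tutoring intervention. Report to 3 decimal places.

PS ≈ 0.409

Let p₁ = 0.48, p₀ = 0.12.
Under exogeneity and monotonicity, PS = (p₁ − p₀) / (1 − p₀).
PS = (0.48 − 0.12) / (1 − 0.12) = 0.36 / 0.88 ≈ 0.4091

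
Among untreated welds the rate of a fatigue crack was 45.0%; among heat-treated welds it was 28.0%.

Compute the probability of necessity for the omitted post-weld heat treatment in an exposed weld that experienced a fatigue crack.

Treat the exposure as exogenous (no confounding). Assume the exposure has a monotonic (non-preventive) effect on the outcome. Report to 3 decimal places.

p₁ = 0.45, p₀ = 0.28.
Under exogeneity and monotonicity, PN = (p₁ − p₀) / p₁.
PN = (0.45 − 0.28) / 0.45 = 0.17 / 0.45 ≈ 0.3778

PN ≈ 0.378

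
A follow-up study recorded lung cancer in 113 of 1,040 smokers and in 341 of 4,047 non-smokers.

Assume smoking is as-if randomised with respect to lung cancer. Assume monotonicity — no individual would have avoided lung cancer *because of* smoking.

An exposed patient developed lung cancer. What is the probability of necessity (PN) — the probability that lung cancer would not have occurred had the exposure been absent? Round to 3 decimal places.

PN ≈ 0.225

p₁ = P(outcome | exposed) = 113/1040 = 0.10865
p₀ = P(outcome | unexposed) = 341/4047 = 0.08426
Under exogeneity and monotonicity, PN = (p₁ − p₀) / p₁.
PN = (0.10865 − 0.08426) / 0.10865 = 0.024394 / 0.10865 ≈ 0.2245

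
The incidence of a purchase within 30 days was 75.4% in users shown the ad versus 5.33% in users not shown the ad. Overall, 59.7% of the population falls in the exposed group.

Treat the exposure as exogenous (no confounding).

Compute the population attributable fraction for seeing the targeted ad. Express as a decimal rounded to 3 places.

PAF ≈ 0.887

p₁ = 0.754, p₀ = 0.0533.
Overall risk P(Y=1) = π·p₁ + (1−π)·p₀ = 0.597×0.754 + 0.403×0.0533 = 0.47162.
Under exogeneity, PAF = [P(Y=1) − p₀] / P(Y=1).
PAF = (0.47162 − 0.0533) / 0.47162 ≈ 0.8870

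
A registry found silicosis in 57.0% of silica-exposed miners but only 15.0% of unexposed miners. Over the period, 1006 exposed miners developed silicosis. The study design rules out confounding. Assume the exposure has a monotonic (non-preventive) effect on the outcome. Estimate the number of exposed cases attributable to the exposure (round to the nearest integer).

about 741 cases

p₁ = 0.57, p₀ = 0.15.
PN = (p₁ − p₀)/p₁ = (0.57 − 0.15) / 0.57 ≈ 0.73684.
Attributable cases ≈ PN × (exposed cases) = 0.73684 × 1006 ≈ 741.26.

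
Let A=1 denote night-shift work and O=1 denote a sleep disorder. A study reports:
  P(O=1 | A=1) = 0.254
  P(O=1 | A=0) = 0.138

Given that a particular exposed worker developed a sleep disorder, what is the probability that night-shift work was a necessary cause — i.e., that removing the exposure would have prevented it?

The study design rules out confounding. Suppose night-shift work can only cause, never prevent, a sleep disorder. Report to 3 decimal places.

Let p₁ = 0.254, p₀ = 0.138.
Under exogeneity and monotonicity, PN = (p₁ − p₀) / p₁.
PN = (0.254 − 0.138) / 0.254 = 0.116 / 0.254 ≈ 0.4567

PN ≈ 0.457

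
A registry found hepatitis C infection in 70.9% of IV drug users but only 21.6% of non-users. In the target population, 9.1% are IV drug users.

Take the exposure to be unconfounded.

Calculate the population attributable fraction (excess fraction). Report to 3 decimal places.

p₁ = 0.709, p₀ = 0.216.
Overall risk P(Y=1) = π·p₁ + (1−π)·p₀ = 0.091×0.709 + 0.909×0.216 = 0.26086.
Under exogeneity, PAF = [P(Y=1) − p₀] / P(Y=1).
PAF = (0.26086 − 0.216) / 0.26086 ≈ 0.1720

PAF ≈ 0.172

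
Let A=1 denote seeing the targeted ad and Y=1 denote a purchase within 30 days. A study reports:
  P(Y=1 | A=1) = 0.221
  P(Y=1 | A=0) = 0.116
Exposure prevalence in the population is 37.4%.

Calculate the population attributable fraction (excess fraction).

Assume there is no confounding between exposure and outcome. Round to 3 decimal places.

Let p₁ = 0.221, p₀ = 0.116.
Overall risk P(Y=1) = π·p₁ + (1−π)·p₀ = 0.374×0.221 + 0.626×0.116 = 0.15527.
Under exogeneity, PAF = [P(Y=1) − p₀] / P(Y=1).
PAF = (0.15527 − 0.116) / 0.15527 ≈ 0.2529

PAF ≈ 0.253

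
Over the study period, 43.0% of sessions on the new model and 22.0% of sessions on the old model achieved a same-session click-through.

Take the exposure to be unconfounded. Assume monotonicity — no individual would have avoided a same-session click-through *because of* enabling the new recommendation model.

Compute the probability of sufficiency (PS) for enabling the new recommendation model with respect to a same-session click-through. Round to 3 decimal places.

PS ≈ 0.269

p₁ = 0.43, p₀ = 0.22.
Under exogeneity and monotonicity, PS = (p₁ − p₀) / (1 − p₀).
PS = (0.43 − 0.22) / (1 − 0.22) = 0.21 / 0.78 ≈ 0.2692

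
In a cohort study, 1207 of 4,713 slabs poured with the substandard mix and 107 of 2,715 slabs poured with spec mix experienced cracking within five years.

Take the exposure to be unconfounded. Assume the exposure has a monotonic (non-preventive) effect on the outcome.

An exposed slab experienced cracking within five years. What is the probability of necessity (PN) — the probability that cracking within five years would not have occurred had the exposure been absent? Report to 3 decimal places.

p₁ = P(outcome | exposed) = 1207/4713 = 0.2561
p₀ = P(outcome | unexposed) = 107/2715 = 0.039411
Under exogeneity and monotonicity, PN = (p₁ − p₀) / p₁.
PN = (0.2561 − 0.039411) / 0.2561 = 0.21669 / 0.2561 ≈ 0.8461

PN ≈ 0.846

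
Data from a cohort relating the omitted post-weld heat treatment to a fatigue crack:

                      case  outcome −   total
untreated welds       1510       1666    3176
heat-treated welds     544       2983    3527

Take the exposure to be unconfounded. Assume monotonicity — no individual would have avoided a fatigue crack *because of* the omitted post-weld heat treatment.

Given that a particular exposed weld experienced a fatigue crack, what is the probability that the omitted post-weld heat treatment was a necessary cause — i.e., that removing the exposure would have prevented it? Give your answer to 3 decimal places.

PN ≈ 0.676

p₁ = P(outcome | exposed) = 1510/3176 = 0.47544
p₀ = P(outcome | unexposed) = 544/3527 = 0.15424
Under exogeneity and monotonicity, PN = (p₁ − p₀)/p₁.
PN = (0.47544 − 0.15424) / 0.47544 ≈ 0.6756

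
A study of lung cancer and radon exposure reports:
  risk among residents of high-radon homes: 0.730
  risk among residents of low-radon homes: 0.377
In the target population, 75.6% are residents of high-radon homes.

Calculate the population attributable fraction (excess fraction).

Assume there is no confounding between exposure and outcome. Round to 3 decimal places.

PAF ≈ 0.414

Let p₁ = 0.73, p₀ = 0.377.
Overall risk P(Y=1) = π·p₁ + (1−π)·p₀ = 0.756×0.73 + 0.244×0.377 = 0.64387.
Under exogeneity, PAF = [P(Y=1) − p₀] / P(Y=1).
PAF = (0.64387 − 0.377) / 0.64387 ≈ 0.4145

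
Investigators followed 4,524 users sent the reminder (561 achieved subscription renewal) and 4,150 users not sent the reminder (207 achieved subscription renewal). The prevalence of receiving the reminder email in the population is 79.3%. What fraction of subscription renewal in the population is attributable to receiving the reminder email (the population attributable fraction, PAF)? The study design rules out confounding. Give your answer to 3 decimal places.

p₁ = P(outcome | exposed) = 561/4524 = 0.12401
p₀ = P(outcome | unexposed) = 207/4150 = 0.04988
Overall risk P(Y=1) = π·p₁ + (1−π)·p₀ = 0.793×0.12401 + 0.207×0.04988 = 0.10866.
Under exogeneity, PAF = [P(Y=1) − p₀] / P(Y=1).
PAF = (0.10866 − 0.04988) / 0.10866 ≈ 0.5410

PAF ≈ 0.541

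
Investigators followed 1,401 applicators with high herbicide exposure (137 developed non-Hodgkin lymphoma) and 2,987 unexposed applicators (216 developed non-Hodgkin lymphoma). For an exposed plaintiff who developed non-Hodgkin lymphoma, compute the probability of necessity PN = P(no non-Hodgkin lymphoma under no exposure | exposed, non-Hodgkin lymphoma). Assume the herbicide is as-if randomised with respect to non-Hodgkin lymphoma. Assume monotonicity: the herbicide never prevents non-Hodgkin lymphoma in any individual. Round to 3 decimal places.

PN ≈ 0.261

p₁ = P(outcome | exposed) = 137/1401 = 0.097787
p₀ = P(outcome | unexposed) = 216/2987 = 0.072313
Under exogeneity and monotonicity, PN = (p₁ − p₀) / p₁.
PN = (0.097787 − 0.072313) / 0.097787 = 0.025474 / 0.097787 ≈ 0.2605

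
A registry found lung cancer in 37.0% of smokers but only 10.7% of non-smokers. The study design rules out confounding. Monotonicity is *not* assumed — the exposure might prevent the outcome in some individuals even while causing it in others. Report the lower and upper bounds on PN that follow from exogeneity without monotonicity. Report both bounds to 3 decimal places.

p₁ = 0.37, p₀ = 0.107.
Under exogeneity alone the bounds on PN are max{0,(p₁−p₀)/p₁} ≤ PN ≤ min{1,(1−p₀)/p₁}.
  lower = (p₁ − p₀)/p₁ = 0.263 / 0.37 ≈ 0.7108
  upper = min{1, (1 − p₀)/p₁} = 0.893 / 0.37 ≈ 2.4135 → capped at 1

0.711 ≤ PN ≤ 1.000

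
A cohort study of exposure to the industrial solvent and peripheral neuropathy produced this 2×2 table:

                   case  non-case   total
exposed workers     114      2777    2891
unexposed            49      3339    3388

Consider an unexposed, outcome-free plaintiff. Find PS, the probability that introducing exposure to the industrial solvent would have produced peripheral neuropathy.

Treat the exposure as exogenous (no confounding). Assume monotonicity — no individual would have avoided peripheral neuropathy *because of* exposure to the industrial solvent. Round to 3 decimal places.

p₁ = P(outcome | exposed) = 114/2891 = 0.039433
p₀ = P(outcome | unexposed) = 49/3388 = 0.014463
Under exogeneity and monotonicity, PS = (p₁ − p₀)/(1 − p₀).
PS = (0.039433 − 0.014463) / 0.98554 ≈ 0.0253

PS ≈ 0.025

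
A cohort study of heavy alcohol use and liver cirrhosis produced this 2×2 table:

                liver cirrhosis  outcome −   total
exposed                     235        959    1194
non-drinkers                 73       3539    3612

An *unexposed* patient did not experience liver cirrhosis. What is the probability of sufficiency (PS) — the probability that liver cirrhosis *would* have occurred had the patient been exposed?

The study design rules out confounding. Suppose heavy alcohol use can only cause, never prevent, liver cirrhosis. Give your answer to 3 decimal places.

PS ≈ 0.180

p₁ = P(outcome | exposed) = 235/1194 = 0.19682
p₀ = P(outcome | unexposed) = 73/3612 = 0.02021
Under exogeneity and monotonicity, PS = (p₁ − p₀)/(1 − p₀).
PS = (0.19682 − 0.02021) / 0.97979 ≈ 0.1802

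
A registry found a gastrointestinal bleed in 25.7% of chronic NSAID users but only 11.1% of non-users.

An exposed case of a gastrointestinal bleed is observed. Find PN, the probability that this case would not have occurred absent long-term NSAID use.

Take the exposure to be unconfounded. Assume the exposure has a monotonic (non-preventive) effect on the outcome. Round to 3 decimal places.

PN ≈ 0.568

p₁ = 0.257, p₀ = 0.111.
Under exogeneity and monotonicity, PN = (p₁ − p₀) / p₁.
PN = (0.257 − 0.111) / 0.257 = 0.146 / 0.257 ≈ 0.5681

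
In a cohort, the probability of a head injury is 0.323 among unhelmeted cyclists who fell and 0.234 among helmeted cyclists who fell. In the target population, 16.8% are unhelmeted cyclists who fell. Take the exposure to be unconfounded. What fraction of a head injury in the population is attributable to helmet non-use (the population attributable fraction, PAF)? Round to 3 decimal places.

PAF ≈ 0.060

Let p₁ = 0.323, p₀ = 0.234.
Overall risk P(Y=1) = π·p₁ + (1−π)·p₀ = 0.168×0.323 + 0.832×0.234 = 0.24895.
Under exogeneity, PAF = [P(Y=1) − p₀] / P(Y=1).
PAF = (0.24895 − 0.234) / 0.24895 ≈ 0.0601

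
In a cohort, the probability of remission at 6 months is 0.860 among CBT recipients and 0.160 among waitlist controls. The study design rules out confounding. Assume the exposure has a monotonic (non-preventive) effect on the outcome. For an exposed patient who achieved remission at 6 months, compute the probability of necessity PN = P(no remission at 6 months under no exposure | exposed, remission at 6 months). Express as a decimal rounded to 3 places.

PN ≈ 0.814

Let p₁ = 0.86, p₀ = 0.16.
Under exogeneity and monotonicity, PN = (p₁ − p₀) / p₁.
PN = (0.86 − 0.16) / 0.86 = 0.7 / 0.86 ≈ 0.8140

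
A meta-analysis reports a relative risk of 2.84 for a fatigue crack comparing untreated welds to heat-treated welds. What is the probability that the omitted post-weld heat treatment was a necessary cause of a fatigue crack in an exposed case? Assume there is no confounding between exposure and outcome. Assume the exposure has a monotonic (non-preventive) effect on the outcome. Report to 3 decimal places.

Under exogeneity and monotonicity, PN = (RR − 1) / RR = 1 − 1/RR.
PN = (2.84 − 1) / 2.84 = 1.84 / 2.84 ≈ 0.6479

PN ≈ 0.648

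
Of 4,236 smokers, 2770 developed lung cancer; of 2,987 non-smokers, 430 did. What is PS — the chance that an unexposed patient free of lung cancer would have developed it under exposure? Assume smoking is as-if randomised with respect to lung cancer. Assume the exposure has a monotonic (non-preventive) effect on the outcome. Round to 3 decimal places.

p₁ = P(outcome | exposed) = 2770/4236 = 0.65392
p₀ = P(outcome | unexposed) = 430/2987 = 0.14396
Under exogeneity and monotonicity, PS = (p₁ − p₀) / (1 − p₀).
PS = (0.65392 − 0.14396) / (1 − 0.14396) = 0.50996 / 0.85604 ≈ 0.5957

PS ≈ 0.596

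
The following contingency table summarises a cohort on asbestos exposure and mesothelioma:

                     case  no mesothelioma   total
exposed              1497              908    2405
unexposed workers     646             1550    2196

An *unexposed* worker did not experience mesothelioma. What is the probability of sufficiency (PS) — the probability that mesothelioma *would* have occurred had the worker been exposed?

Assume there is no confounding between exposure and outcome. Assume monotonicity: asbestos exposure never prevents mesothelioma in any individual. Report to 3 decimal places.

p₁ = P(outcome | exposed) = 1497/2405 = 0.62245
p₀ = P(outcome | unexposed) = 646/2196 = 0.29417
Under exogeneity and monotonicity, PS = (p₁ − p₀)/(1 − p₀).
PS = (0.62245 − 0.29417) / 0.70583 ≈ 0.4651

PS ≈ 0.465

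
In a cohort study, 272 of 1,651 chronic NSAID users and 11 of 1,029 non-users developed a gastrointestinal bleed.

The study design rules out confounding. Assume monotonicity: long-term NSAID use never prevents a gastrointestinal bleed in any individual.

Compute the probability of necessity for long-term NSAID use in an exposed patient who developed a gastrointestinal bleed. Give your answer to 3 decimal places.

PN ≈ 0.935

p₁ = P(outcome | exposed) = 272/1651 = 0.16475
p₀ = P(outcome | unexposed) = 11/1029 = 0.01069
Under exogeneity and monotonicity, PN = (p₁ − p₀) / p₁.
PN = (0.16475 − 0.01069) / 0.16475 = 0.15406 / 0.16475 ≈ 0.9351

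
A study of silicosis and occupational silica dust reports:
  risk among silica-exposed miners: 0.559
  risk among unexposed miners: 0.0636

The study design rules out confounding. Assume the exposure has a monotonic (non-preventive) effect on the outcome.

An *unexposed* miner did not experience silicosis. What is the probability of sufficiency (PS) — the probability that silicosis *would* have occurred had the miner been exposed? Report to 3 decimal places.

Let p₁ = 0.559, p₀ = 0.0636.
Under exogeneity and monotonicity, PS = (p₁ − p₀) / (1 − p₀).
PS = (0.559 − 0.0636) / (1 − 0.0636) = 0.4954 / 0.9364 ≈ 0.5290

PS ≈ 0.529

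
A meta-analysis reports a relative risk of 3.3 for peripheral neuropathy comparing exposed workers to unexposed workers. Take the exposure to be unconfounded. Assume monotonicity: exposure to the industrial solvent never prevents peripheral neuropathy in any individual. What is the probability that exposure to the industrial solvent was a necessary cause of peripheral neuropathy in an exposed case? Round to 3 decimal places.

PN ≈ 0.697

Under exogeneity and monotonicity, PN = (RR − 1) / RR = 1 − 1/RR.
PN = (3.3 − 1) / 3.3 = 2.3 / 3.3 ≈ 0.6970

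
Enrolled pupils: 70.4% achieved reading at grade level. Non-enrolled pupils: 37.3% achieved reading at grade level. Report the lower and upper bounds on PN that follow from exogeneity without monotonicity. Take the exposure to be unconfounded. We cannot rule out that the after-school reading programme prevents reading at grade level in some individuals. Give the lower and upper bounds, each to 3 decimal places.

p₁ = 0.704, p₀ = 0.373.
Under exogeneity alone the bounds on PN are max{0,(p₁−p₀)/p₁} ≤ PN ≤ min{1,(1−p₀)/p₁}.
  lower = (p₁ − p₀)/p₁ = 0.331 / 0.704 ≈ 0.4702
  upper = min{1, (1 − p₀)/p₁} = 0.627 / 0.704 ≈ 0.8906

0.470 ≤ PN ≤ 0.891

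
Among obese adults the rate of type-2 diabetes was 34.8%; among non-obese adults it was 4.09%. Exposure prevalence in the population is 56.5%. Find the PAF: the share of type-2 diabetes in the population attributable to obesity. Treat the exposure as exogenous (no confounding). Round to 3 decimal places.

PAF ≈ 0.809

p₁ = 0.348, p₀ = 0.0409.
Overall risk P(Y=1) = π·p₁ + (1−π)·p₀ = 0.565×0.348 + 0.435×0.0409 = 0.21441.
Under exogeneity, PAF = [P(Y=1) − p₀] / P(Y=1).
PAF = (0.21441 − 0.0409) / 0.21441 ≈ 0.8092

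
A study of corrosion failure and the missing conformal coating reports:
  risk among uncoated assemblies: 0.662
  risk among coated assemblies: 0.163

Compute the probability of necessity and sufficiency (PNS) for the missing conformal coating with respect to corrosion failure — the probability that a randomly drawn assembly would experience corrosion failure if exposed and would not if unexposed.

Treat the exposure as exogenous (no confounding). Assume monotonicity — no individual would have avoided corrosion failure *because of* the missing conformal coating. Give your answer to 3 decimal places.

Let p₁ = 0.662, p₀ = 0.163.
Under exogeneity and monotonicity, PNS = p₁ − p₀.
PNS = 0.662 − 0.163 = 0.499

PNS ≈ 0.499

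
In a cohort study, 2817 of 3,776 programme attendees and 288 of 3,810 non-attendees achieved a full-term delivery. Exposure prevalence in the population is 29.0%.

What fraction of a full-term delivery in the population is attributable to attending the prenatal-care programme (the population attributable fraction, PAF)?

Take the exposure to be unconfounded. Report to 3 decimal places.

PAF ≈ 0.720

p₁ = P(outcome | exposed) = 2817/3776 = 0.74603
p₀ = P(outcome | unexposed) = 288/3810 = 0.075591
Overall risk P(Y=1) = π·p₁ + (1−π)·p₀ = 0.29×0.74603 + 0.71×0.075591 = 0.27002.
Under exogeneity, PAF = [P(Y=1) − p₀] / P(Y=1).
PAF = (0.27002 − 0.075591) / 0.27002 ≈ 0.7201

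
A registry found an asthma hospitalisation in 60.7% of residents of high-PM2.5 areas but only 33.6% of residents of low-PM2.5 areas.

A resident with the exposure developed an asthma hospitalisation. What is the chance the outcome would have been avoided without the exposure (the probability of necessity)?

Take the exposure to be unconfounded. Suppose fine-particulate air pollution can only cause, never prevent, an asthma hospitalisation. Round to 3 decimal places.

p₁ = 0.607, p₀ = 0.336.
Under exogeneity and monotonicity, PN = (p₁ − p₀) / p₁.
PN = (0.607 − 0.336) / 0.607 = 0.271 / 0.607 ≈ 0.4465

PN ≈ 0.446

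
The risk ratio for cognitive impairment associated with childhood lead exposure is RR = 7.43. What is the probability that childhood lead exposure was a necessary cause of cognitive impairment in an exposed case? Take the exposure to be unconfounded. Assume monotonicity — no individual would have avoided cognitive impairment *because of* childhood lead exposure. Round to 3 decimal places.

Under exogeneity and monotonicity, PN = (RR − 1) / RR = 1 − 1/RR.
PN = (7.43 − 1) / 7.43 = 6.43 / 7.43 ≈ 0.8654

PN ≈ 0.865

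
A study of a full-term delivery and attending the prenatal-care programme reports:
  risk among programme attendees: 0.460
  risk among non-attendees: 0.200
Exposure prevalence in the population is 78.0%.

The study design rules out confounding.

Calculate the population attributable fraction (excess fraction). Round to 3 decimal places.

Let p₁ = 0.46, p₀ = 0.2.
Overall risk P(Y=1) = π·p₁ + (1−π)·p₀ = 0.78×0.46 + 0.22×0.2 = 0.4028.
Under exogeneity, PAF = [P(Y=1) − p₀] / P(Y=1).
PAF = (0.4028 − 0.2) / 0.4028 ≈ 0.5035

PAF ≈ 0.503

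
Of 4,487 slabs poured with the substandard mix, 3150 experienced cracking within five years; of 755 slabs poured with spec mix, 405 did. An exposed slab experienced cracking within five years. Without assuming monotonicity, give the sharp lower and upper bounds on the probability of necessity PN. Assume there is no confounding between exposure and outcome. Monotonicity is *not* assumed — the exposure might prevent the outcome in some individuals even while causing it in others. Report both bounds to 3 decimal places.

p₁ = P(outcome | exposed) = 3150/4487 = 0.70203
p₀ = P(outcome | unexposed) = 405/755 = 0.53642
Under exogeneity alone the bounds on PN are max{0,(p₁−p₀)/p₁} ≤ PN ≤ min{1,(1−p₀)/p₁}.
  lower = (p₁ − p₀)/p₁ = 0.1656 / 0.70203 ≈ 0.2359
  upper = min{1, (1 − p₀)/p₁} = 0.46358 / 0.70203 ≈ 0.6603

0.236 ≤ PN ≤ 0.660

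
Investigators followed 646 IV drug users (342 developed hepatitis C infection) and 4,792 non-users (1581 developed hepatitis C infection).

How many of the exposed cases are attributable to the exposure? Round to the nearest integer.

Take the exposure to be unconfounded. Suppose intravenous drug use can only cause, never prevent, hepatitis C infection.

p₁ = P(outcome | exposed) = 342/646 = 0.52941
p₀ = P(outcome | unexposed) = 1581/4792 = 0.32992
PN = (p₁ − p₀)/p₁ = (0.52941 − 0.32992) / 0.52941 ≈ 0.37681.
Attributable cases ≈ PN × (exposed cases) = 0.37681 × 342 ≈ 128.87.

about 129 cases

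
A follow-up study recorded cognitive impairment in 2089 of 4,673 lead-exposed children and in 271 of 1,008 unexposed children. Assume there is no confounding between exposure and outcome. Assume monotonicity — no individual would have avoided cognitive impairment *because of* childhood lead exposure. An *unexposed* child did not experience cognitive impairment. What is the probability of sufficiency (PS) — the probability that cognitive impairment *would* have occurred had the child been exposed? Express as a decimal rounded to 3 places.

p₁ = P(outcome | exposed) = 2089/4673 = 0.44704
p₀ = P(outcome | unexposed) = 271/1008 = 0.26885
Under exogeneity and monotonicity, PS = (p₁ − p₀) / (1 − p₀).
PS = (0.44704 − 0.26885) / (1 − 0.26885) = 0.17819 / 0.73115 ≈ 0.2437

PS ≈ 0.244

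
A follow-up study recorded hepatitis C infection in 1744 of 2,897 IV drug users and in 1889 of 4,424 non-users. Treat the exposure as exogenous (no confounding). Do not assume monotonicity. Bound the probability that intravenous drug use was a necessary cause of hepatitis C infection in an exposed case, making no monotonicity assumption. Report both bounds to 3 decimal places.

0.291 ≤ PN ≤ 0.952

p₁ = P(outcome | exposed) = 1744/2897 = 0.602
p₀ = P(outcome | unexposed) = 1889/4424 = 0.42699
Under exogeneity alone the bounds on PN are max{0,(p₁−p₀)/p₁} ≤ PN ≤ min{1,(1−p₀)/p₁}.
  lower = (p₁ − p₀)/p₁ = 0.17501 / 0.602 ≈ 0.2907
  upper = min{1, (1 − p₀)/p₁} = 0.57301 / 0.602 ≈ 0.9518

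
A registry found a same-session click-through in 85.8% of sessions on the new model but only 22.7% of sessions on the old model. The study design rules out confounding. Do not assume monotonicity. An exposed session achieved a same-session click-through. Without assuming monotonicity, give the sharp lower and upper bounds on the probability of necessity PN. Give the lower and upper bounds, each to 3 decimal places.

p₁ = 0.858, p₀ = 0.227.
Under exogeneity alone the bounds on PN are max{0,(p₁−p₀)/p₁} ≤ PN ≤ min{1,(1−p₀)/p₁}.
  lower = (p₁ − p₀)/p₁ = 0.631 / 0.858 ≈ 0.7354
  upper = min{1, (1 − p₀)/p₁} = 0.773 / 0.858 ≈ 0.9009

0.735 ≤ PN ≤ 0.901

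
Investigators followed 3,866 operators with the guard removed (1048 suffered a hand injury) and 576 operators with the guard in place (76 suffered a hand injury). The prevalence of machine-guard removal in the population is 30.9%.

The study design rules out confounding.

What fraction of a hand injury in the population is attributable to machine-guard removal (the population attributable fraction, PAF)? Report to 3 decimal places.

p₁ = P(outcome | exposed) = 1048/3866 = 0.27108
p₀ = P(outcome | unexposed) = 76/576 = 0.13194
Overall risk P(Y=1) = π·p₁ + (1−π)·p₀ = 0.309×0.27108 + 0.691×0.13194 = 0.17494.
Under exogeneity, PAF = [P(Y=1) − p₀] / P(Y=1).
PAF = (0.17494 − 0.13194) / 0.17494 ≈ 0.2458

PAF ≈ 0.246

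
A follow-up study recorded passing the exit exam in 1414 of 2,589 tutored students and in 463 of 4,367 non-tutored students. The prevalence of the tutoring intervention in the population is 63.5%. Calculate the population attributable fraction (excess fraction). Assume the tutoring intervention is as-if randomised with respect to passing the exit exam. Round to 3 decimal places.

PAF ≈ 0.725

p₁ = P(outcome | exposed) = 1414/2589 = 0.54616
p₀ = P(outcome | unexposed) = 463/4367 = 0.10602
Overall risk P(Y=1) = π·p₁ + (1−π)·p₀ = 0.635×0.54616 + 0.365×0.10602 = 0.38551.
Under exogeneity, PAF = [P(Y=1) − p₀] / P(Y=1).
PAF = (0.38551 − 0.10602) / 0.38551 ≈ 0.7250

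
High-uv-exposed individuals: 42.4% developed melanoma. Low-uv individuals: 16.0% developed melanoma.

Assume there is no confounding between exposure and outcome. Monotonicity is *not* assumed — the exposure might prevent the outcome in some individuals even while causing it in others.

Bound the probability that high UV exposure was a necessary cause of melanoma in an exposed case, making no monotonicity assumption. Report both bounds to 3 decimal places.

p₁ = 0.424, p₀ = 0.16.
Under exogeneity alone the bounds on PN are max{0,(p₁−p₀)/p₁} ≤ PN ≤ min{1,(1−p₀)/p₁}.
  lower = (p₁ − p₀)/p₁ = 0.264 / 0.424 ≈ 0.6226
  upper = min{1, (1 − p₀)/p₁} = 0.84 / 0.424 ≈ 1.9811 → capped at 1

0.623 ≤ PN ≤ 1.000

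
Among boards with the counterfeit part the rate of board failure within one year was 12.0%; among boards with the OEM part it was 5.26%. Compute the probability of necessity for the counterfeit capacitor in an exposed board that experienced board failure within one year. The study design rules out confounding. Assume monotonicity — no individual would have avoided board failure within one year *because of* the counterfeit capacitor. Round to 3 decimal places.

PN ≈ 0.562

p₁ = 0.12, p₀ = 0.0526.
Under exogeneity and monotonicity, PN = (p₁ − p₀) / p₁.
PN = (0.12 − 0.0526) / 0.12 = 0.0674 / 0.12 ≈ 0.5617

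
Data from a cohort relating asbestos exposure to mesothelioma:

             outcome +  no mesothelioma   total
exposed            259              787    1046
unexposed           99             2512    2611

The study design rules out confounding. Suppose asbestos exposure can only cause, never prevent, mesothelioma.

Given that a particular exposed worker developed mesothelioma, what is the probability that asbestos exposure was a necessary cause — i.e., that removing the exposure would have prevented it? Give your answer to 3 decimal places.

PN ≈ 0.847

p₁ = P(outcome | exposed) = 259/1046 = 0.24761
p₀ = P(outcome | unexposed) = 99/2611 = 0.037917
Under exogeneity and monotonicity, PN = (p₁ − p₀)/p₁.
PN = (0.24761 − 0.037917) / 0.24761 ≈ 0.8469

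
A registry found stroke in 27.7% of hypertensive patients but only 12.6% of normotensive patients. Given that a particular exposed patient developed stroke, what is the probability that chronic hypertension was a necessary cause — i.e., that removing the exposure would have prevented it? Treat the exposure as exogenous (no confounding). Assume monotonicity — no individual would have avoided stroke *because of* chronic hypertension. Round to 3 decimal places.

p₁ = 0.277, p₀ = 0.126.
Under exogeneity and monotonicity, PN = (p₁ − p₀) / p₁.
PN = (0.277 − 0.126) / 0.277 = 0.151 / 0.277 ≈ 0.5451

PN ≈ 0.545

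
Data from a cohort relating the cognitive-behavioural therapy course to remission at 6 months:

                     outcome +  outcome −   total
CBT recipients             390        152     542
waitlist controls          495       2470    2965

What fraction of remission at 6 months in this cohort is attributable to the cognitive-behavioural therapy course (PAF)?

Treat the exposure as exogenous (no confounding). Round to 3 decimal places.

PAF ≈ 0.338

p₁ = P(outcome | exposed) = 390/542 = 0.71956
p₀ = P(outcome | unexposed) = 495/2965 = 0.16695
Exposure prevalence π = 542/3507 = 0.15455; overall risk P(Y=1) = 0.25235.
Under exogeneity, PAF = [P(Y=1) − p₀]/P(Y=1).
PAF = (0.25235 − 0.16695) / 0.25235 ≈ 0.3384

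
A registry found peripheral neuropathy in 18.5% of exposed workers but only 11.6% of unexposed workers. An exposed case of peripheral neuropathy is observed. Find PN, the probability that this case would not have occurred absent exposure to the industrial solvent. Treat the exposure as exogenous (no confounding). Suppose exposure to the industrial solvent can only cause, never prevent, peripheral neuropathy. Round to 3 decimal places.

PN ≈ 0.373

p₁ = 0.185, p₀ = 0.116.
Under exogeneity and monotonicity, PN = (p₁ − p₀) / p₁.
PN = (0.185 − 0.116) / 0.185 = 0.069 / 0.185 ≈ 0.3730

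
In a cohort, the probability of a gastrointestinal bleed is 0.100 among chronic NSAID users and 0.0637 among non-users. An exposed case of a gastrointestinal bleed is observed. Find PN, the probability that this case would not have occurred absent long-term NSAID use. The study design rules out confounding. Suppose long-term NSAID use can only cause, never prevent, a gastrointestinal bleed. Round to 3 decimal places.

PN ≈ 0.363

Let p₁ = 0.1, p₀ = 0.0637.
Under exogeneity and monotonicity, PN = (p₁ − p₀) / p₁.
PN = (0.1 − 0.0637) / 0.1 = 0.0363 / 0.1 ≈ 0.3630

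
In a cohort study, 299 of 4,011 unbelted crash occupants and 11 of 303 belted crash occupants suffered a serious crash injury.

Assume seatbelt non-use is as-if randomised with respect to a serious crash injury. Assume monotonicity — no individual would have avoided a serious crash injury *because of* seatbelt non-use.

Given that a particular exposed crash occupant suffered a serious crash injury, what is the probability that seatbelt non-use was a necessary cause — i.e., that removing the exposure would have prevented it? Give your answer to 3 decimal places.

PN ≈ 0.513

p₁ = P(outcome | exposed) = 299/4011 = 0.074545
p₀ = P(outcome | unexposed) = 11/303 = 0.036304
Under exogeneity and monotonicity, PN = (p₁ − p₀) / p₁.
PN = (0.074545 − 0.036304) / 0.074545 = 0.038241 / 0.074545 ≈ 0.5130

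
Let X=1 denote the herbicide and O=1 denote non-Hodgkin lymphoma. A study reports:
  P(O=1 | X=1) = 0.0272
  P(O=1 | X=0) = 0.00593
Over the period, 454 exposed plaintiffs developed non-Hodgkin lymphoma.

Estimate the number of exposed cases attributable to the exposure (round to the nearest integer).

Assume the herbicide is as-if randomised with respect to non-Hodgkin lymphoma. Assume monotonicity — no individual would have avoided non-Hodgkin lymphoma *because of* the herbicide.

about 355 cases

Let p₁ = 0.0272, p₀ = 0.00593.
PN = (p₁ − p₀)/p₁ = (0.0272 − 0.00593) / 0.0272 ≈ 0.78199.
Attributable cases ≈ PN × (exposed cases) = 0.78199 × 454 ≈ 355.02.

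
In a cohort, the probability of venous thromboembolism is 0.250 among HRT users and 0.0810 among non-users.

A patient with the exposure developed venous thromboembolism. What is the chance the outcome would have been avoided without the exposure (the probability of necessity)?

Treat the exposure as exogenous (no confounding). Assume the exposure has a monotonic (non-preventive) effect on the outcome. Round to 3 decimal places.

PN ≈ 0.676

Let p₁ = 0.25, p₀ = 0.081.
Under exogeneity and monotonicity, PN = (p₁ − p₀) / p₁.
PN = (0.25 − 0.081) / 0.25 = 0.169 / 0.25 ≈ 0.6760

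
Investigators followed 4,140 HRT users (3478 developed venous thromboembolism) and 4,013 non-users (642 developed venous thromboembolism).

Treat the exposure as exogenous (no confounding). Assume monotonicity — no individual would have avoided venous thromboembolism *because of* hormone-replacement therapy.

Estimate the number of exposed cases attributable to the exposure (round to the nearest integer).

about 2816 cases

p₁ = P(outcome | exposed) = 3478/4140 = 0.8401
p₀ = P(outcome | unexposed) = 642/4013 = 0.15998
PN = (p₁ − p₀)/p₁ = (0.8401 − 0.15998) / 0.8401 ≈ 0.80957.
Attributable cases ≈ PN × (exposed cases) = 0.80957 × 3478 ≈ 2815.68.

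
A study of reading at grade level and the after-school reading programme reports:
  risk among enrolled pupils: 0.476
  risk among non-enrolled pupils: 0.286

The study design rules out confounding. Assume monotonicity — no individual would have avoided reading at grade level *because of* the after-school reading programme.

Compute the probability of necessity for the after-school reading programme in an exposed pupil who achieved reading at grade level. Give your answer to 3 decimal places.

PN ≈ 0.399

Let p₁ = 0.476, p₀ = 0.286.
Under exogeneity and monotonicity, PN = (p₁ − p₀) / p₁.
PN = (0.476 − 0.286) / 0.476 = 0.19 / 0.476 ≈ 0.3992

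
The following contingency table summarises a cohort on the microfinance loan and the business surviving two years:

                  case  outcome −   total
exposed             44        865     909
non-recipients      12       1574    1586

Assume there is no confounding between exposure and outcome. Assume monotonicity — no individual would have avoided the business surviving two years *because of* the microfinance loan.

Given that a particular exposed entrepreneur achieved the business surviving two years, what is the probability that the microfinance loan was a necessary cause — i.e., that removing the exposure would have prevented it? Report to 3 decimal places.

PN ≈ 0.844

p₁ = P(outcome | exposed) = 44/909 = 0.048405
p₀ = P(outcome | unexposed) = 12/1586 = 0.0075662
Under exogeneity and monotonicity, PN = (p₁ − p₀)/p₁.
PN = (0.048405 − 0.0075662) / 0.048405 ≈ 0.8437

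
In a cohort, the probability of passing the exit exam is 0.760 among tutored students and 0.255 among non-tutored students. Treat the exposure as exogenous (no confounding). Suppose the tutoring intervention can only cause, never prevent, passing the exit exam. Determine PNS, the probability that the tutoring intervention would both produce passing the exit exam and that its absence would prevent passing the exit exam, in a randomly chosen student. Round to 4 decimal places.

PNS ≈ 0.5050

Let p₁ = 0.76, p₀ = 0.255.
Under exogeneity and monotonicity, PNS = p₁ − p₀.
PNS = 0.76 − 0.255 = 0.505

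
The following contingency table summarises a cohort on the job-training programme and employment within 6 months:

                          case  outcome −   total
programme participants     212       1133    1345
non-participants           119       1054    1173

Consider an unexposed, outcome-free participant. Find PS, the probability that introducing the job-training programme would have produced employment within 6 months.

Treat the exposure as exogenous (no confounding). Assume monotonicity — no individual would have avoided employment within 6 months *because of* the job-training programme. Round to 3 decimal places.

p₁ = P(outcome | exposed) = 212/1345 = 0.15762
p₀ = P(outcome | unexposed) = 119/1173 = 0.10145
Under exogeneity and monotonicity, PS = (p₁ − p₀)/(1 − p₀).
PS = (0.15762 − 0.10145) / 0.89855 ≈ 0.0625

PS ≈ 0.063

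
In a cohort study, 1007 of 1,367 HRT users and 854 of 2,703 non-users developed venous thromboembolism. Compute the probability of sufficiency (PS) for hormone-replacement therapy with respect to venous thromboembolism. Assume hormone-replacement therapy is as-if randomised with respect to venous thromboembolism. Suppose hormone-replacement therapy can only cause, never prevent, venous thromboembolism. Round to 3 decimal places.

PS ≈ 0.615

p₁ = P(outcome | exposed) = 1007/1367 = 0.73665
p₀ = P(outcome | unexposed) = 854/2703 = 0.31595
Under exogeneity and monotonicity, PS = (p₁ − p₀) / (1 − p₀).
PS = (0.73665 − 0.31595) / (1 − 0.31595) = 0.4207 / 0.68405 ≈ 0.6150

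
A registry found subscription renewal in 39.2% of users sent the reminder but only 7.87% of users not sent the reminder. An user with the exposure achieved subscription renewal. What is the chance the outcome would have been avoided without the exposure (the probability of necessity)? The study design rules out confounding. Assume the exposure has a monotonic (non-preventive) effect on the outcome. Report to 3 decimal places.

PN ≈ 0.799

p₁ = 0.392, p₀ = 0.0787.
Under exogeneity and monotonicity, PN = (p₁ − p₀) / p₁.
PN = (0.392 − 0.0787) / 0.392 = 0.3133 / 0.392 ≈ 0.7992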